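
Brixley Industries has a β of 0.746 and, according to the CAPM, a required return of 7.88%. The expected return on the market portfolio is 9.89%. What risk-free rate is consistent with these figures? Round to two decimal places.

1.98%

E(R) = R_f + β(E(R_m) − R_f) = R_f(1 − β) + β·E(R_m)
7.88% = R_f × (1 − 0.746) + 0.746 × 9.89%
7.88% = R_f × 0.254 + 7.37794%
R_f = (7.88% − 7.37794%) / 0.254 = 1.98%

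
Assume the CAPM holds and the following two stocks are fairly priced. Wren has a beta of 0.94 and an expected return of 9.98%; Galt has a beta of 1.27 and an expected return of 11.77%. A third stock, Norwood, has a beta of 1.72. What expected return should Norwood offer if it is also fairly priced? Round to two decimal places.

14.21%

MRP (SML slope) = (11.77% − 9.98%) / (1.27 − 0.94) = 1.79% / 0.33 = 5.4242%
R_f (intercept) = 9.98% − 0.94 × 5.4242% = 4.8813%
E(R_Norwood) = R_f + β × MRP = 4.8813% + 1.72 × 5.4242% = 14.21%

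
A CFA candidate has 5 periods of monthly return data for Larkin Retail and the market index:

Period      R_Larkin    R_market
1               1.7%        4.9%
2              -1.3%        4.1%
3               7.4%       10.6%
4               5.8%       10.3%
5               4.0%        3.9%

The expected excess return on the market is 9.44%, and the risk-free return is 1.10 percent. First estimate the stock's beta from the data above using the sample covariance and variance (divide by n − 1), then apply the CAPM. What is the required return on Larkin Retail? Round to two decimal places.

8.86%

Mean R_i = (1.7 − 1.3 + 7.4 + 5.8 + 4.0) / 5 = 3.5200%
Mean R_m = (4.9 + 4.1 + 10.6 + 10.3 + 3.9) / 5 = 6.7600%
Σ(R_i − R̄_i)(R_m − R̄_m) = 37.8040  ⇒  Cov = 37.8040 / 4 = 9.4510
Σ(R_m − R̄_m)² = 45.9920  ⇒  Var(R_m) = 45.9920 / 4 = 11.4980
β = Cov / Var(R_m) = 9.4510 / 11.4980 = 0.8220
E(R) = R_f + β × MRP = 1.10% + 0.8220 × 9.44% = 8.86%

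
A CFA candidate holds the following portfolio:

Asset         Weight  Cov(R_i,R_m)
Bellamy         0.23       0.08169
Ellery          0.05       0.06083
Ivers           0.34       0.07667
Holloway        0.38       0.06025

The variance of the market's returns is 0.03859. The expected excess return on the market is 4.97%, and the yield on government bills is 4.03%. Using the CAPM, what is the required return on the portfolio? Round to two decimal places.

13.15%

β_Bellamy = 0.08169 / 0.03859 = 2.1169
β_Ellery = 0.06083 / 0.03859 = 1.5763
β_Ivers = 0.07667 / 0.03859 = 1.9868
β_Holloway = 0.06025 / 0.03859 = 1.5613
β_P = Σ w_i β_i = 0.23×2.1169 + 0.05×1.5763 + 0.34×1.9868 + 0.38×1.5613 = 1.8345
E(R_P) = R_f + β_P × MRP = 4.03% + 1.8345 × 4.97% = 13.15%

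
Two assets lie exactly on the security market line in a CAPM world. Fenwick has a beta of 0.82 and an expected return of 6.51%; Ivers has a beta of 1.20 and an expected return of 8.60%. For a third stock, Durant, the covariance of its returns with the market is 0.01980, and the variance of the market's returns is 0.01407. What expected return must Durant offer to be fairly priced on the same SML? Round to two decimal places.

MRP = (8.60% − 6.51%) / (1.20 − 0.82) = 5.5000%
R_f = 6.51% − 0.82 × 5.5000% = 2.0000%
β_Durant = Cov / Var(R_m) = 0.01980 / 0.01407 = 1.4072
E(R_Durant) = R_f + β × MRP = 2.0000% + 1.4072 × 5.5000% = 9.74%

9.74%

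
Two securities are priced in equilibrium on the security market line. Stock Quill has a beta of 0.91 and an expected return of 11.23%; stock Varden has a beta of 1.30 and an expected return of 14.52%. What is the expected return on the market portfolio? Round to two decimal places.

Both satisfy E(R) = R_f + β·MRP, so the slope of the SML is
MRP = (14.52% − 11.23%) / (1.30 − 0.91) = 3.29% / 0.39 = 8.4359%
R_f = E(R_Quill) − β_Quill·MRP = 11.23% − 0.91 × 8.4359% = 3.5533%
E(R_m) = R_f + MRP = 3.5533% + 8.4359% = 11.99%

11.99%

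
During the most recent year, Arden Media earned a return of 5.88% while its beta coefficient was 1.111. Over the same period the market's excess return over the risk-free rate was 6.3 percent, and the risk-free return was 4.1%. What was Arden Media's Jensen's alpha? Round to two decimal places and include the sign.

-5.22%

CAPM benchmark = R_f + β(R_m − R_f) = 4.1% + 1.111 × 6.3% = 11.0993%
α = actual − benchmark = 5.88% − 11.0993% = -5.22%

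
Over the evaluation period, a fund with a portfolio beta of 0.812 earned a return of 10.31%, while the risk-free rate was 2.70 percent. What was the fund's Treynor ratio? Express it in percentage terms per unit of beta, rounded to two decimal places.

Treynor = (R_P − R_f) / β_P = (10.31% − 2.70%) / 0.8120 = 7.61% / 0.8120 = 9.37%

9.37%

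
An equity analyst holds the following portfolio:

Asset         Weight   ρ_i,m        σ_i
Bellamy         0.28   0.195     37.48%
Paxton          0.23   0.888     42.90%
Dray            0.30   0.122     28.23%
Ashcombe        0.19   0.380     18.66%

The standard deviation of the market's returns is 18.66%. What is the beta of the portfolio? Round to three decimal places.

0.707

β_Bellamy = 0.195 × 37.48% / 18.66% = 0.3917
β_Paxton = 0.888 × 42.90% / 18.66% = 2.0415
β_Dray = 0.122 × 28.23% / 18.66% = 0.1846
β_Ashcombe = 0.380 × 18.66% / 18.66% = 0.3800
β_P = Σ w_i β_i = 0.28×0.3917 + 0.23×2.0415 + 0.30×0.1846 + 0.19×0.3800 = 0.7068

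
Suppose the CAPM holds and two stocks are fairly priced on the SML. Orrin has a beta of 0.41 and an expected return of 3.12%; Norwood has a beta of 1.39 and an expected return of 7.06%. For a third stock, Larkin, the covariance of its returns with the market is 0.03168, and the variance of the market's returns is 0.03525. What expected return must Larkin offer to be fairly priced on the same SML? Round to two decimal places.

5.08%

MRP = (7.06% − 3.12%) / (1.39 − 0.41) = 4.0204%
R_f = 3.12% − 0.41 × 4.0204% = 1.4716%
β_Larkin = Cov / Var(R_m) = 0.03168 / 0.03525 = 0.8987
E(R_Larkin) = R_f + β × MRP = 1.4716% + 0.8987 × 4.0204% = 5.08%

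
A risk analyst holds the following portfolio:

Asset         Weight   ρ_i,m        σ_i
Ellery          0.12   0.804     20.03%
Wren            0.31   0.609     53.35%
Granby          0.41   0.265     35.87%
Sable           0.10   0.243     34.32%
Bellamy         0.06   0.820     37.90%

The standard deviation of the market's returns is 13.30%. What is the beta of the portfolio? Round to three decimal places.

β_Ellery = 0.804 × 20.03% / 13.30% = 1.2108
β_Wren = 0.609 × 53.35% / 13.30% = 2.4429
β_Granby = 0.265 × 35.87% / 13.30% = 0.7147
β_Sable = 0.243 × 34.32% / 13.30% = 0.6270
β_Bellamy = 0.820 × 37.90% / 13.30% = 2.3367
β_P = Σ w_i β_i = 0.12×1.2108 + 0.31×2.4429 + 0.41×0.7147 + 0.10×0.6270 + 0.06×2.3367 = 1.3985

1.399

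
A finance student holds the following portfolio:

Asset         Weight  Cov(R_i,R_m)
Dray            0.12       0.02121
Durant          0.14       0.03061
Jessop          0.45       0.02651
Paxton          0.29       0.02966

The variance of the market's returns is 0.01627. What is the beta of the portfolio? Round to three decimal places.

1.682

β_Dray = 0.02121 / 0.01627 = 1.3036
β_Durant = 0.03061 / 0.01627 = 1.8814
β_Jessop = 0.02651 / 0.01627 = 1.6294
β_Paxton = 0.02966 / 0.01627 = 1.8230
β_P = Σ w_i β_i = 0.12×1.3036 + 0.14×1.8814 + 0.45×1.6294 + 0.29×1.8230 = 1.6817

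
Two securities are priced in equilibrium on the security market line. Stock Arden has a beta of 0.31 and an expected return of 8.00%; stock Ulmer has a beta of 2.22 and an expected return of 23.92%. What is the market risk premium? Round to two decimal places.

8.34%

Both satisfy E(R) = R_f + β·MRP, so the slope of the SML is
MRP = (23.92% − 8.00%) / (2.22 − 0.31) = 15.92% / 1.91 = 8.3351%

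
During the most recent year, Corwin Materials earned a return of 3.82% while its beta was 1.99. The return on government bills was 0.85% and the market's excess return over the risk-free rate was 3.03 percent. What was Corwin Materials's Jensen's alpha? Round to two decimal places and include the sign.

CAPM benchmark = R_f + β(R_m − R_f) = 0.85% + 1.99 × 3.03% = 6.8797%
α = actual − benchmark = 3.82% − 6.8797% = -3.06%

-3.06%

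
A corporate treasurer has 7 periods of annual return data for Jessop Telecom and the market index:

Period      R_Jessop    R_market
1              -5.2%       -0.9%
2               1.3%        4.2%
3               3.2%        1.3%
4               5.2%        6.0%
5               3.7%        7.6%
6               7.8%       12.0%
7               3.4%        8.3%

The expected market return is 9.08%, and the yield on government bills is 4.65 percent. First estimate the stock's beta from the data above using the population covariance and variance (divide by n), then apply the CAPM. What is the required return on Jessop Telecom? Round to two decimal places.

8.07%

Mean R_i = (-5.2 + 1.3 + 3.2 + 5.2 + 3.7 + 7.8 + 3.4) / 7 = 2.7714%
Mean R_m = (-0.9 + 4.2 + 1.3 + 6.0 + 7.6 + 12.0 + 8.3) / 7 = 5.5000%
Σ(R_i − R̄_i)(R_m − R̄_m) = 88.7400  ⇒  Cov = 88.7400 / 7 = 12.6771
Σ(R_m − R̄_m)² = 115.0400  ⇒  Var(R_m) = 115.0400 / 7 = 16.4343
β = Cov / Var(R_m) = 12.6771 / 16.4343 = 0.7714
MRP = 9.08% − 4.65% = 4.43%
E(R) = R_f + β × MRP = 4.65% + 0.7714 × 4.43% = 8.07%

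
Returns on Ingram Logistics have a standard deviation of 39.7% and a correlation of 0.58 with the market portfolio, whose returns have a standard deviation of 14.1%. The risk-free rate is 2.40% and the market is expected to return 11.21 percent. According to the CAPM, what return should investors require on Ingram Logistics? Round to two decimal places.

16.79%

β = ρ × σ_i / σ_m = 0.58 × 39.7% / 14.1% = 1.6330
MRP = 11.21% − 2.40% = 8.81%
E(R) = 2.40% + 1.6330 × 8.81% = 16.79%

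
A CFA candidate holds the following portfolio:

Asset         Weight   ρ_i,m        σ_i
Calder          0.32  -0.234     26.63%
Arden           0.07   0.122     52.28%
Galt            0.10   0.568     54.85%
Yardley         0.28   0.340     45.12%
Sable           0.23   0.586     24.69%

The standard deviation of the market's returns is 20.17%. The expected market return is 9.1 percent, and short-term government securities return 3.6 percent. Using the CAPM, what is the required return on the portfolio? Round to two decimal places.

6.11%

β_Calder = -0.234 × 26.63% / 20.17% = -0.3089
β_Arden = 0.122 × 52.28% / 20.17% = 0.3162
β_Galt = 0.568 × 54.85% / 20.17% = 1.5446
β_Yardley = 0.340 × 45.12% / 20.17% = 0.7606
β_Sable = 0.586 × 24.69% / 20.17% = 0.7173
β_P = Σ w_i β_i = 0.32×-0.3089 + 0.07×0.3162 + 0.10×1.5446 + 0.28×0.7606 + 0.23×0.7173 = 0.4557
MRP = 9.1% − 3.6% = 5.50%
E(R_P) = R_f + β_P × MRP = 3.6% + 0.4557 × 5.5% = 6.11%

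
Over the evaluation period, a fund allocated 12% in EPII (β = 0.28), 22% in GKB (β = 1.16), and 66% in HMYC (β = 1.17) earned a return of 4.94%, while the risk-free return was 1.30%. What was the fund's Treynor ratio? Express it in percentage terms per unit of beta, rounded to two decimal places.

β_P = 0.12×0.28 + 0.22×1.16 + 0.66×1.17 = 1.0610
Treynor = (R_P − R_f) / β_P = (4.94% − 1.30%) / 1.0610 = 3.64% / 1.0610 = 3.43%

3.43%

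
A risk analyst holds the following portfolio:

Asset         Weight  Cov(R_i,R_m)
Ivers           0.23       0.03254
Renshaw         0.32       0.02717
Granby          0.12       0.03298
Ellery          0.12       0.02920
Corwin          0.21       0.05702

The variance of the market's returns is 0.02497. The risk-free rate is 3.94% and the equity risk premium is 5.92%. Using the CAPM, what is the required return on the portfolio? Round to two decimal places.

β_Ivers = 0.03254 / 0.02497 = 1.3032
β_Renshaw = 0.02717 / 0.02497 = 1.0881
β_Granby = 0.03298 / 0.02497 = 1.3208
β_Ellery = 0.02920 / 0.02497 = 1.1694
β_Corwin = 0.05702 / 0.02497 = 2.2835
β_P = Σ w_i β_i = 0.23×1.3032 + 0.32×1.0881 + 0.12×1.3208 + 0.12×1.1694 + 0.21×2.2835 = 1.4263
E(R_P) = R_f + β_P × MRP = 3.94% + 1.4263 × 5.92% = 12.38%

12.38%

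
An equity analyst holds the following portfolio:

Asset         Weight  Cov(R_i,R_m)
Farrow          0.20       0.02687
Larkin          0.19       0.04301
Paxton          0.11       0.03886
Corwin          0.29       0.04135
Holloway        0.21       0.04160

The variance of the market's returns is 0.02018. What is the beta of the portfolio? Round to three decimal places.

β_Farrow = 0.02687 / 0.02018 = 1.3315
β_Larkin = 0.04301 / 0.02018 = 2.1313
β_Paxton = 0.03886 / 0.02018 = 1.9257
β_Corwin = 0.04135 / 0.02018 = 2.0491
β_Holloway = 0.04160 / 0.02018 = 2.0614
β_P = Σ w_i β_i = 0.20×1.3315 + 0.19×2.1313 + 0.11×1.9257 + 0.29×2.0491 + 0.21×2.0614 = 1.9102

1.910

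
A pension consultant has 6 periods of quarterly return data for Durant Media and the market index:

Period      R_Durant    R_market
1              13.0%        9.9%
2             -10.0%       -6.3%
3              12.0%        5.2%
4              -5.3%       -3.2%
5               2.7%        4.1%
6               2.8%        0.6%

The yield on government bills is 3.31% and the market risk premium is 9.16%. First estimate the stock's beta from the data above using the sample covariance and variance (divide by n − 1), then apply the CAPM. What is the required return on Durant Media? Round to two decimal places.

Mean R_i = (13.0 − 10.0 + 12.0 − 5.3 + 2.7 + 2.8) / 6 = 2.5333%
Mean R_m = (9.9 − 6.3 + 5.2 − 3.2 + 4.1 + 0.6) / 6 = 1.7167%
Σ(R_i − R̄_i)(R_m − R̄_m) = 257.7167  ⇒  Cov = 257.7167 / 5 = 51.5433
Σ(R_m − R̄_m)² = 174.4683  ⇒  Var(R_m) = 174.4683 / 5 = 34.8937
β = Cov / Var(R_m) = 51.5433 / 34.8937 = 1.4772
E(R) = R_f + β × MRP = 3.31% + 1.4772 × 9.16% = 16.84%

16.84%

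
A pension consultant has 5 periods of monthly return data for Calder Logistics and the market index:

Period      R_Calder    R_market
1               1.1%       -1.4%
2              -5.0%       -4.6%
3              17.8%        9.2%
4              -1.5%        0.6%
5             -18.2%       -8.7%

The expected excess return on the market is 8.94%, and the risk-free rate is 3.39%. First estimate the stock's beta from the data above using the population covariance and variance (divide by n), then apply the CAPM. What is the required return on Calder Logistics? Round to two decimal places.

20.22%

Mean R_i = (1.1 − 5.0 + 17.8 − 1.5 − 18.2) / 5 = -1.1600%
Mean R_m = (-1.4 − 4.6 + 9.2 + 0.6 − 8.7) / 5 = -0.9800%
Σ(R_i − R̄_i)(R_m − R̄_m) = 336.9760  ⇒  Cov = 336.9760 / 5 = 67.3952
Σ(R_m − R̄_m)² = 179.0080  ⇒  Var(R_m) = 179.0080 / 5 = 35.8016
β = Cov / Var(R_m) = 67.3952 / 35.8016 = 1.8825
E(R) = R_f + β × MRP = 3.39% + 1.8825 × 8.94% = 20.22%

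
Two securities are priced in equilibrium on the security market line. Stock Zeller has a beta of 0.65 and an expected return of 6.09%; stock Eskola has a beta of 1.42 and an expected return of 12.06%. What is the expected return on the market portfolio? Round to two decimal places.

8.80%

Both satisfy E(R) = R_f + β·MRP, so the slope of the SML is
MRP = (12.06% − 6.09%) / (1.42 − 0.65) = 5.97% / 0.77 = 7.7532%
R_f = E(R_Zeller) − β_Zeller·MRP = 6.09% − 0.65 × 7.7532% = 1.0504%
E(R_m) = R_f + MRP = 1.0504% + 7.7532% = 8.80%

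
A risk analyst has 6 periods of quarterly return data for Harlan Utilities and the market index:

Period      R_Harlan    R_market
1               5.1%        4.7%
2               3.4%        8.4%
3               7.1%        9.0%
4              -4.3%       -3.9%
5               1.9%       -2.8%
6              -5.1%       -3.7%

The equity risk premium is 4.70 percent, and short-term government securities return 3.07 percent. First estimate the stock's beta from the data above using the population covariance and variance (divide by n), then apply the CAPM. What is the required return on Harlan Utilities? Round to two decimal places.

Mean R_i = (5.1 + 3.4 + 7.1 − 4.3 + 1.9 − 5.1) / 6 = 1.3500%
Mean R_m = (4.7 + 8.4 + 9.0 − 3.9 − 2.8 − 3.7) / 6 = 1.9500%
Σ(R_i − R̄_i)(R_m − R̄_m) = 130.9550  ⇒  Cov = 130.9550 / 6 = 21.8258
Σ(R_m − R̄_m)² = 187.5750  ⇒  Var(R_m) = 187.5750 / 6 = 31.2625
β = Cov / Var(R_m) = 21.8258 / 31.2625 = 0.6981
E(R) = R_f + β × MRP = 3.07% + 0.6981 × 4.70% = 6.35%

6.35%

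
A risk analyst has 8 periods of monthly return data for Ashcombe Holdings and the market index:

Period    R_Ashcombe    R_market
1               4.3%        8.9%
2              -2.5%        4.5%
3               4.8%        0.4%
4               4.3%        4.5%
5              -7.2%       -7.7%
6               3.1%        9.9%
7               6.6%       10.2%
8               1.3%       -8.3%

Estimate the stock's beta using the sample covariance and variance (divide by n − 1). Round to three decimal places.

0.387

Mean R_i = (4.3 − 2.5 + 4.8 + 4.3 − 7.2 + 3.1 + 6.6 + 1.3) / 8 = 1.8375%
Mean R_m = (8.9 + 4.5 + 0.4 + 4.5 − 7.7 + 9.9 + 10.2 − 8.3) / 8 = 2.8000%
Σ(R_i − R̄_i)(R_m − R̄_m) = 149.7900  ⇒  Cov = 149.7900 / 7 = 21.3986
Σ(R_m − R̄_m)² = 387.3800  ⇒  Var(R_m) = 387.3800 / 7 = 55.3400
β = Cov / Var(R_m) = 21.3986 / 55.3400 = 0.3867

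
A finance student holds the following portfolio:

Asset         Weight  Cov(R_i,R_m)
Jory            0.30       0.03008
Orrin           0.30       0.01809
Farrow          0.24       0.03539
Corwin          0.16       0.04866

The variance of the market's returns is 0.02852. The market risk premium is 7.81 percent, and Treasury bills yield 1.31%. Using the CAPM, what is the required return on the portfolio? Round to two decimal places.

9.73%

β_Jory = 0.03008 / 0.02852 = 1.0547
β_Orrin = 0.01809 / 0.02852 = 0.6343
β_Farrow = 0.03539 / 0.02852 = 1.2409
β_Corwin = 0.04866 / 0.02852 = 1.7062
β_P = Σ w_i β_i = 0.30×1.0547 + 0.30×0.6343 + 0.24×1.2409 + 0.16×1.7062 = 1.0775
E(R_P) = R_f + β_P × MRP = 1.31% + 1.0775 × 7.81% = 9.73%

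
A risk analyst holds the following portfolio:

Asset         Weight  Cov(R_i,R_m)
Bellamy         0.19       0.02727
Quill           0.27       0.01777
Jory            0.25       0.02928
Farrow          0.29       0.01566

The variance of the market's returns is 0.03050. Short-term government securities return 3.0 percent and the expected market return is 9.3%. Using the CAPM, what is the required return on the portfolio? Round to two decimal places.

β_Bellamy = 0.02727 / 0.03050 = 0.8941
β_Quill = 0.01777 / 0.03050 = 0.5826
β_Jory = 0.02928 / 0.03050 = 0.9600
β_Farrow = 0.01566 / 0.03050 = 0.5134
β_P = Σ w_i β_i = 0.19×0.8941 + 0.27×0.5826 + 0.25×0.9600 + 0.29×0.5134 = 0.7161
MRP = 9.3% − 3.0% = 6.30%
E(R_P) = R_f + β_P × MRP = 3.0% + 0.7161 × 6.3% = 7.51%

7.51%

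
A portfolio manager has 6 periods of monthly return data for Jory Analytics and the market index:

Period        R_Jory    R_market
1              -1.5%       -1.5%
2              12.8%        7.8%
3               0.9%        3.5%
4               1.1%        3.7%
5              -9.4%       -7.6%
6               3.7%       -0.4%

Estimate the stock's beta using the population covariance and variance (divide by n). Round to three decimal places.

Mean R_i = (-1.5 + 12.8 + 0.9 + 1.1 − 9.4 + 3.7) / 6 = 1.2667%
Mean R_m = (-1.5 + 7.8 + 3.5 + 3.7 − 7.6 − 0.4) / 6 = 0.9167%
Σ(R_i − R̄_i)(R_m − R̄_m) = 172.3033  ⇒  Cov = 172.3033 / 6 = 28.7172
Σ(R_m − R̄_m)² = 141.9083  ⇒  Var(R_m) = 141.9083 / 6 = 23.6514
β = Cov / Var(R_m) = 28.7172 / 23.6514 = 1.2142

1.214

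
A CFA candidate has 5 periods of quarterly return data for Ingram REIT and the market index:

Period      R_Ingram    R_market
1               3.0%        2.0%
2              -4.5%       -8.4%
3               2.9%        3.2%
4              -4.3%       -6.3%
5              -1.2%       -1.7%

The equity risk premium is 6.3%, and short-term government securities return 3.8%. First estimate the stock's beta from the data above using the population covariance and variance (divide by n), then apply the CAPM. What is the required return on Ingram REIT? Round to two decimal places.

8.30%

Mean R_i = (3.0 − 4.5 + 2.9 − 4.3 − 1.2) / 5 = -0.8200%
Mean R_m = (2.0 − 8.4 + 3.2 − 6.3 − 1.7) / 5 = -2.2400%
Σ(R_i − R̄_i)(R_m − R̄_m) = 73.0260  ⇒  Cov = 73.0260 / 5 = 14.6052
Σ(R_m − R̄_m)² = 102.2920  ⇒  Var(R_m) = 102.2920 / 5 = 20.4584
β = Cov / Var(R_m) = 14.6052 / 20.4584 = 0.7139
E(R) = R_f + β × MRP = 3.8% + 0.7139 × 6.3% = 8.30%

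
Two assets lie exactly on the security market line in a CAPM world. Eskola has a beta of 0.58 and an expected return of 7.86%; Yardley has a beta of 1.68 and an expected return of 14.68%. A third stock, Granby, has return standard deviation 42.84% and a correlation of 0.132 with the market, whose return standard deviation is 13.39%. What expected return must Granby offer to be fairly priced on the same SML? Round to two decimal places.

6.88%

MRP = (14.68% − 7.86%) / (1.68 − 0.58) = 6.2000%
R_f = 7.86% − 0.58 × 6.2000% = 4.2640%
β_Granby = ρ·σ_i/σ_m = 0.132 × 42.84 / 13.39 = 0.4223
E(R_Granby) = R_f + β × MRP = 4.2640% + 0.4223 × 6.2000% = 6.88%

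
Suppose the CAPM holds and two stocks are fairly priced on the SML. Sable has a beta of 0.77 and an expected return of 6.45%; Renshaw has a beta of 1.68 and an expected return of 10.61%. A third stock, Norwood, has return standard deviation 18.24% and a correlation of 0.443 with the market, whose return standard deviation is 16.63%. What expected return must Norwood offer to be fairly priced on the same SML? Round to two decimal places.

5.15%

MRP = (10.61% − 6.45%) / (1.68 − 0.77) = 4.5714%
R_f = 6.45% − 0.77 × 4.5714% = 2.9300%
β_Norwood = ρ·σ_i/σ_m = 0.443 × 18.24 / 16.63 = 0.4859
E(R_Norwood) = R_f + β × MRP = 2.9300% + 0.4859 × 4.5714% = 5.15%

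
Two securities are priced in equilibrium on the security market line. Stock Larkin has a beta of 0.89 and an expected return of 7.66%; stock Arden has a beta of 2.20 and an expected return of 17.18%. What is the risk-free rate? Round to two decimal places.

Both satisfy E(R) = R_f + β·MRP, so the slope of the SML is
MRP = (17.18% − 7.66%) / (2.20 − 0.89) = 9.52% / 1.31 = 7.2672%
R_f = E(R_Larkin) − β_Larkin·MRP = 7.66% − 0.89 × 7.2672% = 1.1922%

1.19%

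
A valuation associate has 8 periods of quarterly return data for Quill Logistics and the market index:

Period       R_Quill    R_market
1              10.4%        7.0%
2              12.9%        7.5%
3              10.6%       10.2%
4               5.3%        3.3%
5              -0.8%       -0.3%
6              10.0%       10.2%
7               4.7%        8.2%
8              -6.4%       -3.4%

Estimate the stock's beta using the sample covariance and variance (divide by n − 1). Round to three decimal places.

Mean R_i = (10.4 + 12.9 + 10.6 + 5.3 − 0.8 + 10.0 + 4.7 − 6.4) / 8 = 5.8375%
Mean R_m = (7.0 + 7.5 + 10.2 + 3.3 − 0.3 + 10.2 + 8.2 − 3.4) / 8 = 5.3375%
Σ(R_i − R̄_i)(R_m − R̄_m) = 208.4388  ⇒  Cov = 208.4388 / 7 = 29.7770
Σ(R_m − R̄_m)² = 175.1988  ⇒  Var(R_m) = 175.1988 / 7 = 25.0284
β = Cov / Var(R_m) = 29.7770 / 25.0284 = 1.1897

1.190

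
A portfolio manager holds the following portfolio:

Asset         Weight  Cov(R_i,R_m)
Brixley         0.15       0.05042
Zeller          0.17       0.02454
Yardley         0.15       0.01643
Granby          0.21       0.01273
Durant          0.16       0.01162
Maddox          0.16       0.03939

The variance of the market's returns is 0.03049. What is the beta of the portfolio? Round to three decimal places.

β_Brixley = 0.05042 / 0.03049 = 1.6537
β_Zeller = 0.02454 / 0.03049 = 0.8049
β_Yardley = 0.01643 / 0.03049 = 0.5389
β_Granby = 0.01273 / 0.03049 = 0.4175
β_Durant = 0.01162 / 0.03049 = 0.3811
β_Maddox = 0.03939 / 0.03049 = 1.2919
β_P = Σ w_i β_i = 0.15×1.6537 + 0.17×0.8049 + 0.15×0.5389 + 0.21×0.4175 + 0.16×0.3811 + 0.16×1.2919 = 0.8211

0.821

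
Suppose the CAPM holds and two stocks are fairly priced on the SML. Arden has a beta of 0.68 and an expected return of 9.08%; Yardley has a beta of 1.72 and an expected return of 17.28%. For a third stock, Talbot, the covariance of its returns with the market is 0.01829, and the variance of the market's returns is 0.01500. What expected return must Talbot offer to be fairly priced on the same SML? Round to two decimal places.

MRP = (17.28% − 9.08%) / (1.72 − 0.68) = 7.8846%
R_f = 9.08% − 0.68 × 7.8846% = 3.7185%
β_Talbot = Cov / Var(R_m) = 0.01829 / 0.01500 = 1.2193
E(R_Talbot) = R_f + β × MRP = 3.7185% + 1.2193 × 7.8846% = 13.33%

13.33%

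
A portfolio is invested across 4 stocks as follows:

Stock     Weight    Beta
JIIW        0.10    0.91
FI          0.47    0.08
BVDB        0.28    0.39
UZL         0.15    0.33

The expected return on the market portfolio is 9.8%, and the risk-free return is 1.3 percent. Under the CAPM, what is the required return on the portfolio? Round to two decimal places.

3.74%

β_P = Σ w_i β_i = 0.10×0.91 + 0.47×0.08 + 0.28×0.39 + 0.15×0.33 = 0.2873
MRP = 9.8% − 1.3% = 8.50%
E(R_P) = R_f + β_P × MRP = 1.3% + 0.2873 × 8.5% = 3.74%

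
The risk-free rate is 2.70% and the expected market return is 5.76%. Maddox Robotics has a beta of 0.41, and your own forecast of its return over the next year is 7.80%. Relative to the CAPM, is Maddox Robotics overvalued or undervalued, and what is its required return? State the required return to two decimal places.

Undervalued; required return 3.95%

MRP = 5.76% − 2.70% = 3.06%
Required return = R_f + β·MRP = 2.70% + 0.41 × 3.06% = 3.95%
Forecast 7.80% > required 3.95% → the stock plots above the SML → undervalued.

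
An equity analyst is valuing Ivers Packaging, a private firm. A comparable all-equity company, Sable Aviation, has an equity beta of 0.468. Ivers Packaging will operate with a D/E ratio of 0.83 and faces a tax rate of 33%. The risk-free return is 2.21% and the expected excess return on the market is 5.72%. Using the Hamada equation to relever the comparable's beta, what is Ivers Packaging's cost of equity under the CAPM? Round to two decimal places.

6.38%

β_L = β_U × [1 + (1 − t)(D/E)] = 0.468 × [1 + (1 − 0.33) × 0.83]
    = 0.468 × [1 + 0.67 × 0.83] = 0.468 × 1.5561 = 0.7283
E(R) = R_f + β_L × MRP = 2.21% + 0.7283 × 5.72% = 6.38%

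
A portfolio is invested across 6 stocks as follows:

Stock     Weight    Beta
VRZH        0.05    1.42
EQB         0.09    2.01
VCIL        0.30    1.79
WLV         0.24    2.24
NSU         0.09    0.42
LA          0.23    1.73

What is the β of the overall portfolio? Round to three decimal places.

β_P = Σ w_i β_i = 0.05×1.42 + 0.09×2.01 + 0.30×1.79 + 0.24×2.24 + 0.09×0.42 + 0.23×1.73 = 1.7622

1.762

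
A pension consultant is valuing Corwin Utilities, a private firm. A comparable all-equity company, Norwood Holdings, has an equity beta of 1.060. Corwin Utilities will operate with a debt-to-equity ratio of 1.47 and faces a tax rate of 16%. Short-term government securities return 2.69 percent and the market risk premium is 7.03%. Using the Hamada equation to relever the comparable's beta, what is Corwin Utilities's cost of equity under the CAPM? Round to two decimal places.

β_L = β_U × [1 + (1 − t)(D/E)] = 1.060 × [1 + (1 − 0.16) × 1.47]
    = 1.060 × [1 + 0.84 × 1.47] = 1.060 × 2.2348 = 2.3689
E(R) = R_f + β_L × MRP = 2.69% + 2.3689 × 7.03% = 19.34%

19.34%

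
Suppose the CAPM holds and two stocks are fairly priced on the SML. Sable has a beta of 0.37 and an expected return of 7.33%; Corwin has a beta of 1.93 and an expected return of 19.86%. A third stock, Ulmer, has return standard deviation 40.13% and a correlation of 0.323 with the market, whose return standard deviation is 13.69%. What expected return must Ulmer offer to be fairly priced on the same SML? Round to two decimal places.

MRP = (19.86% − 7.33%) / (1.93 − 0.37) = 8.0321%
R_f = 7.33% − 0.37 × 8.0321% = 4.3581%
β_Ulmer = ρ·σ_i/σ_m = 0.323 × 40.13 / 13.69 = 0.9468
E(R_Ulmer) = R_f + β × MRP = 4.3581% + 0.9468 × 8.0321% = 11.96%

11.96%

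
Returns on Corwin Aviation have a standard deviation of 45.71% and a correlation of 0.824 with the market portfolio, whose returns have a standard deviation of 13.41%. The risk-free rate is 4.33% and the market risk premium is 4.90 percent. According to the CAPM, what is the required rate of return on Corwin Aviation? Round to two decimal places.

β = ρ × σ_i / σ_m = 0.824 × 45.71% / 13.41% = 2.8087
E(R) = 4.33% + 2.8087 × 4.90% = 18.09%

18.09%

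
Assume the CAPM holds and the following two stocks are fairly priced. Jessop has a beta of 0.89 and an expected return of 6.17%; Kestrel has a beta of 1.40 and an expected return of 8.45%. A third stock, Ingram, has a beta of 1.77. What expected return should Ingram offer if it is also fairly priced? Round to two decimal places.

10.10%

MRP (SML slope) = (8.45% − 6.17%) / (1.40 − 0.89) = 2.28% / 0.51 = 4.4706%
R_f (intercept) = 6.17% − 0.89 × 4.4706% = 2.1912%
E(R_Ingram) = R_f + β × MRP = 2.1912% + 1.77 × 4.4706% = 10.10%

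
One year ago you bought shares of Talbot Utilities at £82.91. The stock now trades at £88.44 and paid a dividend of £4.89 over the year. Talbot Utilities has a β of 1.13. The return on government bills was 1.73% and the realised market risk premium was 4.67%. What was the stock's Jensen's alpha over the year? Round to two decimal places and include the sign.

+5.56%

Realised HPR = (P1 + D1 − P0) / P0 = (88.44 + 4.89 − 82.91) / 82.91 = 10.42 / 82.91 = 12.5678%
CAPM required = R_f + β·MRP = 1.73% + 1.13 × 4.67% = 7.0071%
α = realised − required = 12.5678% − 7.0071% = +5.56%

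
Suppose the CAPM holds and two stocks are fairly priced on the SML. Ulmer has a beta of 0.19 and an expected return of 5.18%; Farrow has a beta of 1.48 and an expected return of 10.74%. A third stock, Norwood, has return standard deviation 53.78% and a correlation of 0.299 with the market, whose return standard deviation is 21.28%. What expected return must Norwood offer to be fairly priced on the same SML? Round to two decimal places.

MRP = (10.74% − 5.18%) / (1.48 − 0.19) = 4.3101%
R_f = 5.18% − 0.19 × 4.3101% = 4.3611%
β_Norwood = ρ·σ_i/σ_m = 0.299 × 53.78 / 21.28 = 0.7556
E(R_Norwood) = R_f + β × MRP = 4.3611% + 0.7556 × 4.3101% = 7.62%

7.62%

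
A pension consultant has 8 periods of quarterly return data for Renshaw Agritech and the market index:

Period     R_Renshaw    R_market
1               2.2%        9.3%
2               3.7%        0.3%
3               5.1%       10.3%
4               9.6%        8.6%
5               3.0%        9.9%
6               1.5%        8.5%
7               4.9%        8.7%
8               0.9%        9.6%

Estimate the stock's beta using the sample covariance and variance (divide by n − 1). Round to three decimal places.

-0.020

Mean R_i = (2.2 + 3.7 + 5.1 + 9.6 + 3.0 + 1.5 + 4.9 + 0.9) / 8 = 3.8625%
Mean R_m = (9.3 + 0.3 + 10.3 + 8.6 + 9.9 + 8.5 + 8.7 + 9.6) / 8 = 8.1500%
Σ(R_i − R̄_i)(R_m − R̄_m) = -1.4550  ⇒  Cov = -1.4550 / 7 = -0.2079
Σ(R_m − R̄_m)² = 73.3600  ⇒  Var(R_m) = 73.3600 / 7 = 10.4800
β = Cov / Var(R_m) = -0.2079 / 10.4800 = -0.0198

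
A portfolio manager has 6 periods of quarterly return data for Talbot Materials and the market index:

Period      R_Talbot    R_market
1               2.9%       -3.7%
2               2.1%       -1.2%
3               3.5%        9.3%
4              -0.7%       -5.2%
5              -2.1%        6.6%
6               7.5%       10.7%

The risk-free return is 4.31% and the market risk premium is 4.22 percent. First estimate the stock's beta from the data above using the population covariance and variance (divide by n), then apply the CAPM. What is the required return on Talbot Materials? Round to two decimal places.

5.24%

Mean R_i = (2.9 + 2.1 + 3.5 − 0.7 − 2.1 + 7.5) / 6 = 2.2000%
Mean R_m = (-3.7 − 1.2 + 9.3 − 5.2 + 6.6 + 10.7) / 6 = 2.7500%
Σ(R_i − R̄_i)(R_m − R̄_m) = 53.0300  ⇒  Cov = 53.0300 / 6 = 8.8383
Σ(R_m − R̄_m)² = 241.3350  ⇒  Var(R_m) = 241.3350 / 6 = 40.2225
β = Cov / Var(R_m) = 8.8383 / 40.2225 = 0.2197
E(R) = R_f + β × MRP = 4.31% + 0.2197 × 4.22% = 5.24%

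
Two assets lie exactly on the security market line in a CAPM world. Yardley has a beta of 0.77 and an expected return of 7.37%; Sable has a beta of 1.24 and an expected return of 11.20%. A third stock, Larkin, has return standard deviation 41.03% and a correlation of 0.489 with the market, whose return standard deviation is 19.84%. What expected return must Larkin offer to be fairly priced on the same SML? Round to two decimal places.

MRP = (11.20% − 7.37%) / (1.24 − 0.77) = 8.1489%
R_f = 7.37% − 0.77 × 8.1489% = 1.0953%
β_Larkin = ρ·σ_i/σ_m = 0.489 × 41.03 / 19.84 = 1.0113
E(R_Larkin) = R_f + β × MRP = 1.0953% + 1.0113 × 8.1489% = 9.34%

9.34%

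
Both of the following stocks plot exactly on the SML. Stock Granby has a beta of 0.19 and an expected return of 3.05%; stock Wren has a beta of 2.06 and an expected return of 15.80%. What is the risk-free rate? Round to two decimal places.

1.75%

Both satisfy E(R) = R_f + β·MRP, so the slope of the SML is
MRP = (15.80% − 3.05%) / (2.06 − 0.19) = 12.75% / 1.87 = 6.8182%
R_f = E(R_Granby) − β_Granby·MRP = 3.05% − 0.19 × 6.8182% = 1.7545%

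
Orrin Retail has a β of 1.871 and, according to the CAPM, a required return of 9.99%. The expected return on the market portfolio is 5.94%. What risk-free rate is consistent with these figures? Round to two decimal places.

E(R) = R_f + β(E(R_m) − R_f) = R_f(1 − β) + β·E(R_m)
9.99% = R_f × (1 − 1.871) + 1.871 × 5.94%
9.99% = R_f × -0.871 + 11.11374%
R_f = (9.99% − 11.11374%) / -0.871 = 1.29%

1.29%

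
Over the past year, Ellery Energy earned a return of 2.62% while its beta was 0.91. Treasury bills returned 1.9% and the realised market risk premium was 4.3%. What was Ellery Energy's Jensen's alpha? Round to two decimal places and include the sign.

-3.19%

CAPM benchmark = R_f + β(R_m − R_f) = 1.9% + 0.91 × 4.3% = 5.8130%
α = actual − benchmark = 2.62% − 5.8130% = -3.19%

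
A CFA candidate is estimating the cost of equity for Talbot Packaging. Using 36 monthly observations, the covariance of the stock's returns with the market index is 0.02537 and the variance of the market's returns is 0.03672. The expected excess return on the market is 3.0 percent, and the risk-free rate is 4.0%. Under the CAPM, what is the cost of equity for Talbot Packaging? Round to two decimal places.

β = Cov(R_i, R_m) / Var(R_m) = 0.02537 / 0.03672 = 0.6909
E(R) = R_f + β × MRP = 4.0% + 0.6909 × 3.0% = 6.07%

6.07%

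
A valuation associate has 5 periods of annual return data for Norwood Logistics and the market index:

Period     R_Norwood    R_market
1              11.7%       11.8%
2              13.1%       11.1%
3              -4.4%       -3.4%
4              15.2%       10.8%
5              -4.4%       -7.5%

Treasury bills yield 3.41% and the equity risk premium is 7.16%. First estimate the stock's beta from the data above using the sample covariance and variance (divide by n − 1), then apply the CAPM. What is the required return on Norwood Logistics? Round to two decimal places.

Mean R_i = (11.7 + 13.1 − 4.4 + 15.2 − 4.4) / 5 = 6.2400%
Mean R_m = (11.8 + 11.1 − 3.4 + 10.8 − 7.5) / 5 = 4.5600%
Σ(R_i − R̄_i)(R_m − R̄_m) = 353.3180  ⇒  Cov = 353.3180 / 4 = 88.3295
Σ(R_m − R̄_m)² = 342.9320  ⇒  Var(R_m) = 342.9320 / 4 = 85.7330
β = Cov / Var(R_m) = 88.3295 / 85.7330 = 1.0303
E(R) = R_f + β × MRP = 3.41% + 1.0303 × 7.16% = 10.79%

10.79%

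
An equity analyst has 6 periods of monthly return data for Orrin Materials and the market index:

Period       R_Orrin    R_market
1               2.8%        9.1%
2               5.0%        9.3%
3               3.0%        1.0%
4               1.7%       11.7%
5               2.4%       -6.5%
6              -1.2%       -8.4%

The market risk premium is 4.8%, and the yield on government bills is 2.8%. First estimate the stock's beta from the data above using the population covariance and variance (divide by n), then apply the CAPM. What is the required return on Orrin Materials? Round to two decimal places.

Mean R_i = (2.8 + 5.0 + 3.0 + 1.7 + 2.4 − 1.2) / 6 = 2.2833%
Mean R_m = (9.1 + 9.3 + 1.0 + 11.7 − 6.5 − 8.4) / 6 = 2.7000%
Σ(R_i − R̄_i)(R_m − R̄_m) = 52.3600  ⇒  Cov = 52.3600 / 6 = 8.7267
Σ(R_m − R̄_m)² = 376.2600  ⇒  Var(R_m) = 376.2600 / 6 = 62.7100
β = Cov / Var(R_m) = 8.7267 / 62.7100 = 0.1392
E(R) = R_f + β × MRP = 2.8% + 0.1392 × 4.8% = 3.47%

3.47%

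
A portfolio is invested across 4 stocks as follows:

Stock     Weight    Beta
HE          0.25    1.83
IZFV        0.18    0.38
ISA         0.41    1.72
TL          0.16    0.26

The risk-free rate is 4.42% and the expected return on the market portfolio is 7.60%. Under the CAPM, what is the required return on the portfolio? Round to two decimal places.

β_P = Σ w_i β_i = 0.25×1.83 + 0.18×0.38 + 0.41×1.72 + 0.16×0.26 = 1.2727
MRP = 7.60% − 4.42% = 3.18%
E(R_P) = R_f + β_P × MRP = 4.42% + 1.2727 × 3.18% = 8.47%

8.47%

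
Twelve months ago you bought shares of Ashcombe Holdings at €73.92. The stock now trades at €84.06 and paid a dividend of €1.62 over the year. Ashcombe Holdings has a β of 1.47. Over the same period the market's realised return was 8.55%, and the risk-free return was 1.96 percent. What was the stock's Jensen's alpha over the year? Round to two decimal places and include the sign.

Realised HPR = (P1 + D1 − P0) / P0 = (84.06 + 1.62 − 73.92) / 73.92 = 11.76 / 73.92 = 15.9091%
MRP = 8.55% − 1.96% = 6.59%
CAPM required = R_f + β·MRP = 1.96% + 1.47 × 6.59% = 11.6473%
α = realised − required = 15.9091% − 11.6473% = +4.26%

+4.26%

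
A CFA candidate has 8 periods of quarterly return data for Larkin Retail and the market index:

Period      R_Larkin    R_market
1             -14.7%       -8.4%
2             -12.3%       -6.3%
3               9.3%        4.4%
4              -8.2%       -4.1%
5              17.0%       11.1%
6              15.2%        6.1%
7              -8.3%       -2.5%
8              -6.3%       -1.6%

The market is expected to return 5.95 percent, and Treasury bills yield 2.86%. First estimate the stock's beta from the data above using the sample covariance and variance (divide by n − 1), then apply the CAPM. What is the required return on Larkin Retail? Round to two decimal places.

Mean R_i = (-14.7 − 12.3 + 9.3 − 8.2 + 17.0 + 15.2 − 8.3 − 6.3) / 8 = -1.0375%
Mean R_m = (-8.4 − 6.3 + 4.4 − 4.1 + 11.1 + 6.1 − 2.5 − 1.6) / 8 = -0.1625%
Σ(R_i − R̄_i)(R_m − R̄_m) = 586.4113  ⇒  Cov = 586.4113 / 7 = 83.7730
Σ(R_m − R̄_m)² = 315.4388  ⇒  Var(R_m) = 315.4388 / 7 = 45.0627
β = Cov / Var(R_m) = 83.7730 / 45.0627 = 1.8590
MRP = 5.95% − 2.86% = 3.09%
E(R) = R_f + β × MRP = 2.86% + 1.8590 × 3.09% = 8.60%

8.60%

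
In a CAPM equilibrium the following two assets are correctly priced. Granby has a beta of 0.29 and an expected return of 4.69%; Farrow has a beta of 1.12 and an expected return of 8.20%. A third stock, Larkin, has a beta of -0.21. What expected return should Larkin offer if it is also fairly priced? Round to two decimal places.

MRP (SML slope) = (8.20% − 4.69%) / (1.12 − 0.29) = 3.51% / 0.83 = 4.2289%
R_f (intercept) = 4.69% − 0.29 × 4.2289% = 3.4636%
E(R_Larkin) = R_f + β × MRP = 3.4636% + -0.21 × 4.2289% = 2.58%

2.58%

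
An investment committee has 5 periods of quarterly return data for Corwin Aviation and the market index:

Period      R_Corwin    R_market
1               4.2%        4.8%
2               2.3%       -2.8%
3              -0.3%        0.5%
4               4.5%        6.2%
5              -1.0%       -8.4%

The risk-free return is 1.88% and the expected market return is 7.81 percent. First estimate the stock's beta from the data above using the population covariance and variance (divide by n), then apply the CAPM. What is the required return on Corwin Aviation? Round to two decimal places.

3.97%

Mean R_i = (4.2 + 2.3 − 0.3 + 4.5 − 1.0) / 5 = 1.9400%
Mean R_m = (4.8 − 2.8 + 0.5 + 6.2 − 8.4) / 5 = 0.0600%
Σ(R_i − R̄_i)(R_m − R̄_m) = 49.2880  ⇒  Cov = 49.2880 / 5 = 9.8576
Σ(R_m − R̄_m)² = 140.1120  ⇒  Var(R_m) = 140.1120 / 5 = 28.0224
β = Cov / Var(R_m) = 9.8576 / 28.0224 = 0.3518
MRP = 7.81% − 1.88% = 5.93%
E(R) = R_f + β × MRP = 1.88% + 0.3518 × 5.93% = 3.97%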